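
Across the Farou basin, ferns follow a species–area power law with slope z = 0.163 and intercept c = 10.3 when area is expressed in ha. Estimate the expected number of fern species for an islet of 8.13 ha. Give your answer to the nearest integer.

14 species

S = 10.3 × 8.13^0.163
ln S = ln 10.3 + 0.163 × ln 8.13 = 2.3321 + 0.163 × 2.0956 = 2.6737
S = e^2.6737 ≈ 14.49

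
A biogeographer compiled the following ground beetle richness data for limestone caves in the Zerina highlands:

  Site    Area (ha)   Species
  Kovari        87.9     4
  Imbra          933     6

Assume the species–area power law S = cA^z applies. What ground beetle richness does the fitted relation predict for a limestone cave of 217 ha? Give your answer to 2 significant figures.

z = ln(6/4) / ln(933/87.9) = 0.4055 / 2.3622 = 0.1716
c = 4 / 87.9^0.1716 = 4 / 2.156 = 1.855
S₃ = 1.855 × 217^0.1716 = 1.855 × 2.518 ≈ 4.671

4.7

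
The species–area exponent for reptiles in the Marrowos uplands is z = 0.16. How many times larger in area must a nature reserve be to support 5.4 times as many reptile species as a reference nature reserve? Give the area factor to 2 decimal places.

(A₂/A₁)^0.16 = 5.4, so A₂/A₁ = 5.4^(1/0.16) = 5.4^6.25
ln(A₂/A₁) = ln 5.4 / 0.16 = 1.6864 / 0.16 = 10.5400
A₂/A₁ = e^10.5400 ≈ 37797

37797.32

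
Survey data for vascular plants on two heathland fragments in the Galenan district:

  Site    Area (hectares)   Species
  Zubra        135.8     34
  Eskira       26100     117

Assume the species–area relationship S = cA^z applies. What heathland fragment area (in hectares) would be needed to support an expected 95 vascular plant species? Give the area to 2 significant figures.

z = ln(117/34) / ln(26100/135.8) = 1.2358 / 5.2585 = 0.2350
c = 34 / 135.8^0.2350 = 34 / 3.171 = 10.72
A = (95/10.72)^(1/0.2350) ⇒ ln A = ln(8.861)/0.2350 = 9.2834
A = e^9.2834 ≈ 10758 hectares

11000 hectares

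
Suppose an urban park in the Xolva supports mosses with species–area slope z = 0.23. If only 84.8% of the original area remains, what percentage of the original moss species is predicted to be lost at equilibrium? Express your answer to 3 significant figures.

3.72%

S_new/S_old = (A_new/A_old)^z = 0.848^0.23
= exp(0.23 × ln 0.848) = exp(0.23 × -0.1649) = exp(-0.0379) ≈ 0.9628
Fraction lost = 1 − 0.9628 = 0.03721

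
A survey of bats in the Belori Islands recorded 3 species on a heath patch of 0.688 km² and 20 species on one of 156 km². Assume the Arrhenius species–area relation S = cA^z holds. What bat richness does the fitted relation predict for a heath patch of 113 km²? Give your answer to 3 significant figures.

z = ln(20/3) / ln(156/0.688) = 1.8971 / 5.4238 = 0.3498
c = 3 / 0.688^0.3498 = 3 / 0.8774 = 3.419
S₃ = 3.419 × 113^0.3498 = 3.419 × 5.225 ≈ 17.87

17.9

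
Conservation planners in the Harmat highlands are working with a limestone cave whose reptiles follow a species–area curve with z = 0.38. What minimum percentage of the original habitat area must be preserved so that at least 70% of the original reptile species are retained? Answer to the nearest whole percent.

39%

Need (A_new/A_old)^0.38 = 0.7, so A_new/A_old = 0.7^(1/0.38) = 0.7^2.632
ln(A_new/A_old) = ln 0.7 / 0.38 = -0.3567 / 0.38 = -0.9386
A_new/A_old = e^-0.9386 ≈ 0.3912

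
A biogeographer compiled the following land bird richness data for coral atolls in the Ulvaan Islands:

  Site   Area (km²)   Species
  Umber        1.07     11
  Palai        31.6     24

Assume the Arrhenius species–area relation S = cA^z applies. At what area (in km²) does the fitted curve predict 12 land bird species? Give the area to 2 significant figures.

z = ln(24/11) / ln(31.6/1.07) = 0.7802 / 3.3855 = 0.2304
c = 11 / 1.07^0.2304 = 11 / 1.016 = 10.83
A = (12/10.83)^(1/0.2304) ⇒ ln A = ln(1.108)/0.2304 = 0.4452
A = e^0.4452 ≈ 1.561 km²

1.6 km²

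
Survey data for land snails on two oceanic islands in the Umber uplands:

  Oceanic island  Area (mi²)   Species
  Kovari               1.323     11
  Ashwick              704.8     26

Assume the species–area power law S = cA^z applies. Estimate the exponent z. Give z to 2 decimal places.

0.14

Taking logs: ln S = ln c + z ln A, so z = (ln S₂ − ln S₁)/(ln A₂ − ln A₁).
z = ln(26/11) / ln(704.8/1.323) = ln(2.364) / ln(532.7) = 0.8602 / 6.2780 = 0.1370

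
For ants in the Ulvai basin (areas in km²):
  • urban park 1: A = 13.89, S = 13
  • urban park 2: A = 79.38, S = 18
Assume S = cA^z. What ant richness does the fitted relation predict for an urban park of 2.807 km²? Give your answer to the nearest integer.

z = ln(18/13) / ln(79.38/13.89) = 0.3254 / 1.7431 = 0.1867
c = 13 / 13.89^0.1867 = 13 / 1.634 = 7.954
S₃ = 7.954 × 2.807^0.1867 = 7.954 × 1.213 ≈ 9.645

10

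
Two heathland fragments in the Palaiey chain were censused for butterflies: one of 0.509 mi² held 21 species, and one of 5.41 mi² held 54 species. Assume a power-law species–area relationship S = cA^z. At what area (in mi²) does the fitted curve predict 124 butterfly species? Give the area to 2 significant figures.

z = ln(54/21) / ln(5.41/0.509) = 0.9445 / 2.3636 = 0.3996
c = 21 / 0.509^0.3996 = 21 / 0.7635 = 27.51
A = (124/27.51)^(1/0.3996) ⇒ ln A = ln(4.508)/0.3996 = 3.7686
A = e^3.7686 ≈ 43.32 mi²

43 mi²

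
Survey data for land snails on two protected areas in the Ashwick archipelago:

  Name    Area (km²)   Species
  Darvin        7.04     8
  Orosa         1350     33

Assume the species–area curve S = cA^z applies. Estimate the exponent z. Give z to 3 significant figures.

Taking logs: ln S = ln c + z ln A, so z = (ln S₂ − ln S₁)/(ln A₂ − ln A₁).
z = ln(33/8) / ln(1350/7.04) = ln(4.125) / ln(191.8) = 1.4171 / 5.2563 = 0.2696

0.270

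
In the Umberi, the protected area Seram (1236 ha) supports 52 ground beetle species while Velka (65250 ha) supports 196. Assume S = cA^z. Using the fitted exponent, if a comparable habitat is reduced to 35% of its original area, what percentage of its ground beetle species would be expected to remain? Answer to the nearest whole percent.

70%

z = ln(196/52) / ln(65250/1236) = 1.3269 / 3.9663 = 0.3345
S_new/S_old = (A_new/A_old)^z = 0.35^0.3345 = exp(0.3345 × -1.0498) = 0.7038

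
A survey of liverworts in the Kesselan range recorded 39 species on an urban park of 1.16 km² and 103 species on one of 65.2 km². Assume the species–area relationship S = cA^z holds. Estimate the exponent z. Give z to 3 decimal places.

Taking logs: ln S = ln c + z ln A, so z = (ln S₂ − ln S₁)/(ln A₂ − ln A₁).
z = ln(103/39) / ln(65.2/1.16) = ln(2.641) / ln(56.21) = 0.9712 / 4.0290 = 0.2410

0.241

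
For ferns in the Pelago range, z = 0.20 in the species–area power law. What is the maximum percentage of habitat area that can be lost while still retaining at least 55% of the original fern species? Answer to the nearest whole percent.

95%

Need (A_new/A_old)^0.2 = 0.55, so A_new/A_old = 0.55^(1/0.2) = 0.55^5
ln(A_new/A_old) = ln 0.55 / 0.2 = -0.5978 / 0.2 = -2.9892
A_new/A_old = e^-2.9892 ≈ 0.05033
Fraction that can be lost = 1 − 0.05033 = 0.9497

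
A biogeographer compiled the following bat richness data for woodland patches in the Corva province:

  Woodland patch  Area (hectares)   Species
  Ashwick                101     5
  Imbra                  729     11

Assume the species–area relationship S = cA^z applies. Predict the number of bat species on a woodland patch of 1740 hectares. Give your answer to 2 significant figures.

16

z = ln(11/5) / ln(729/101) = 0.7885 / 1.9766 = 0.3989
c = 5 / 101^0.3989 = 5 / 6.303 = 0.7933
S₃ = 0.7933 × 1740^0.3989 = 0.7933 × 19.62 ≈ 15.56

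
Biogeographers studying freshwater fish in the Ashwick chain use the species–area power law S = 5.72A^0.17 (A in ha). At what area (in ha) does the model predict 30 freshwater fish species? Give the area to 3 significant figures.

17100 ha

30 = 5.72 × A^0.17  ⇒  A^0.17 = 30/5.72 = 5.245
ln A = ln(5.245) / 0.17 = 1.6572 / 0.17 = 9.7484
A = e^9.7484 ≈ 17127 ha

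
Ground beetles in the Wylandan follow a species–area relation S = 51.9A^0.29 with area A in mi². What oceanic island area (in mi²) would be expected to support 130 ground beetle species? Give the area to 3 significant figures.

130 = 51.9 × A^0.29  ⇒  A^0.29 = 130/51.9 = 2.505
ln A = ln(2.505) / 0.29 = 0.9182 / 0.29 = 3.1663
A = e^3.1663 ≈ 23.72 mi²

23.7 mi²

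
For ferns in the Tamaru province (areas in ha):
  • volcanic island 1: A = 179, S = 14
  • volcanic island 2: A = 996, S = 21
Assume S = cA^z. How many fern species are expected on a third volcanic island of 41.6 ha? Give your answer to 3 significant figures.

z = ln(21/14) / ln(996/179) = 0.4055 / 1.7164 = 0.2362
c = 14 / 179^0.2362 = 14 / 3.406 = 4.111
S₃ = 4.111 × 41.6^0.2362 = 4.111 × 2.413 ≈ 9.918

9.92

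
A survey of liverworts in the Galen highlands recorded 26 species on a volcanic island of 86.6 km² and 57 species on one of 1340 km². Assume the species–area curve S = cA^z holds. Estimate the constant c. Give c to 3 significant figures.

z = ln(S₂/S₁) / ln(A₂/A₁) = ln(57/26) / ln(1340/86.6) = 0.7850 / 2.7391 = 0.2866
c = S₁ / A₁^z = 26 / 86.6^0.2866 = 26 / 3.591 = 7.24

7.24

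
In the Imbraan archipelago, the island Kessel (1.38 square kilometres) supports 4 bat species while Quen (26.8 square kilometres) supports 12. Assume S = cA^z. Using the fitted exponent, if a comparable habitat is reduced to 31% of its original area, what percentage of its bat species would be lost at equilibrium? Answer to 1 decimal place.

35.2%

z = ln(12/4) / ln(26.8/1.38) = 1.0986 / 2.9663 = 0.3704
S_new/S_old = (A_new/A_old)^z = 0.31^0.3704 = exp(0.3704 × -1.1712) = 0.6481
Fraction lost = 1 − 0.6481 = 0.3519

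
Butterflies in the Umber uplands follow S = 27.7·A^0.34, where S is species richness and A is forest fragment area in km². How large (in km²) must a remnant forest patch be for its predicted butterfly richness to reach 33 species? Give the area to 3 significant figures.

1.67 km²

33 = 27.7 × A^0.34  ⇒  A^0.34 = 33/27.7 = 1.191
ln A = ln(1.191) / 0.34 = 0.1751 / 0.34 = 0.5149
A = e^0.5149 ≈ 1.674 km²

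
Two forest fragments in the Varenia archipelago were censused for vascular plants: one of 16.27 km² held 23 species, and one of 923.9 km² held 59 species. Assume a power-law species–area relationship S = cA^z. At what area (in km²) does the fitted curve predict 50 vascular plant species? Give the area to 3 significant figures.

454 km²

z = ln(59/23) / ln(923.9/16.27) = 0.9420 / 4.0393 = 0.2332
c = 23 / 16.27^0.2332 = 23 / 1.917 = 12
A = (50/12)^(1/0.2332) ⇒ ln A = ln(4.166)/0.2332 = 6.1189
A = e^6.1189 ≈ 454.4 km²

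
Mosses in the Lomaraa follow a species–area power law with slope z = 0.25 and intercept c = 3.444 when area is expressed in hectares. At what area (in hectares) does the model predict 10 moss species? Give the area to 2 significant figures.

10 = 3.444 × A^0.25  ⇒  A^0.25 = 10/3.444 = 2.904
ln A = ln(2.904) / 0.25 = 1.0660 / 0.25 = 4.2638
A = e^4.2638 ≈ 71.08 hectares

71 hectares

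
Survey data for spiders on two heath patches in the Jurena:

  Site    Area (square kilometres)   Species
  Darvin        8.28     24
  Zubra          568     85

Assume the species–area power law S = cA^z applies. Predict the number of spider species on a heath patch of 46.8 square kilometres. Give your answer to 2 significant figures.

40

z = ln(85/24) / ln(568/8.28) = 1.2646 / 4.2283 = 0.2991
c = 24 / 8.28^0.2991 = 24 / 1.882 = 12.75
S₃ = 12.75 × 46.8^0.2991 = 12.75 × 3.159 ≈ 40.29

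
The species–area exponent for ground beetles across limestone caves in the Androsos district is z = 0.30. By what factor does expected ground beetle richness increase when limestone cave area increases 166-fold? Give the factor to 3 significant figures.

S₂/S₁ = (A₂/A₁)^z = 166^0.3
ln(S₂/S₁) = 0.3 × ln 166 = 0.3 × 5.1120 = 1.5336
S₂/S₁ = e^1.5336 ≈ 4.635

4.63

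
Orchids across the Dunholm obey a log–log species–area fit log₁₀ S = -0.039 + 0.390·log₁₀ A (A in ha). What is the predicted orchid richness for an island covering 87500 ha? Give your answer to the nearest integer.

77 species

S = 0.9141 × 87500^0.39 = 0.9141 × 84.6 ≈ 77.34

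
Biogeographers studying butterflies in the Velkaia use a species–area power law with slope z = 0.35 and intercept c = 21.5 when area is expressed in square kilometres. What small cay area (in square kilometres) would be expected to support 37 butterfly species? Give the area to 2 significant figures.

4.7 square kilometres

37 = 21.5 × A^0.35  ⇒  A^0.35 = 37/21.5 = 1.721
ln A = ln(1.721) / 0.35 = 0.5429 / 0.35 = 1.5510
A = e^1.5510 ≈ 4.716 square kilometres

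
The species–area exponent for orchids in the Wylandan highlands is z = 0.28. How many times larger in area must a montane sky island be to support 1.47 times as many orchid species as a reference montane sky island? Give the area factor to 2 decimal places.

3.96

(A₂/A₁)^0.28 = 1.47, so A₂/A₁ = 1.47^(1/0.28) = 1.47^3.571
ln(A₂/A₁) = ln 1.47 / 0.28 = 0.3853 / 0.28 = 1.3759
A₂/A₁ = e^1.3759 ≈ 3.959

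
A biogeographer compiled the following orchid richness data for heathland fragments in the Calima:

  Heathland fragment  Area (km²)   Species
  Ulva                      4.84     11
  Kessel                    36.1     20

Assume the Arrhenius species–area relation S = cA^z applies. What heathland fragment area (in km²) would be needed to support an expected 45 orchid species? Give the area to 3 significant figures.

z = ln(20/11) / ln(36.1/4.84) = 0.5978 / 2.0094 = 0.2975
c = 11 / 4.84^0.2975 = 11 / 1.599 = 6.881
A = (45/6.881)^(1/0.2975) ⇒ ln A = ln(6.54)/0.2975 = 6.3119
A = e^6.3119 ≈ 551.1 km²

551 km²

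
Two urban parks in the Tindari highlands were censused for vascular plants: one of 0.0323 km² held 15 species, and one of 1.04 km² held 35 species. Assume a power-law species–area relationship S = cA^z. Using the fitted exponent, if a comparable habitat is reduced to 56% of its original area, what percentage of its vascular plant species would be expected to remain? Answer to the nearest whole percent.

87%

z = ln(35/15) / ln(1.04/0.0323) = 0.8473 / 3.4719 = 0.2440
S_new/S_old = (A_new/A_old)^z = 0.56^0.2440 = exp(0.2440 × -0.5798) = 0.8681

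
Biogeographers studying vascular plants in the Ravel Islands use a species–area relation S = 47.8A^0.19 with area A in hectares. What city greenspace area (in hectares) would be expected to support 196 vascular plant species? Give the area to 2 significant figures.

196 = 47.8 × A^0.19  ⇒  A^0.19 = 196/47.8 = 4.1
ln A = ln(4.1) / 0.19 = 1.4111 / 0.19 = 7.4268
A = e^7.4268 ≈ 1680 hectares

1700 hectares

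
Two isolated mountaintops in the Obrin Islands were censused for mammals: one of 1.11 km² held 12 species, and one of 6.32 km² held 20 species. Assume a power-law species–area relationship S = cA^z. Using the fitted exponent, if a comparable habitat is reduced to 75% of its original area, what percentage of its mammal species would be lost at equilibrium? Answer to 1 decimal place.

8.1%

z = ln(20/12) / ln(6.32/1.11) = 0.5108 / 1.7394 = 0.2937
S_new/S_old = (A_new/A_old)^z = 0.75^0.2937 = exp(0.2937 × -0.2877) = 0.919
Fraction lost = 1 − 0.919 = 0.08102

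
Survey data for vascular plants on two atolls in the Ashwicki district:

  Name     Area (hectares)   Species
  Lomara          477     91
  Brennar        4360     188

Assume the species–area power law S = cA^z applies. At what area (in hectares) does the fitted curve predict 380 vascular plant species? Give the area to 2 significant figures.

z = ln(188/91) / ln(4360/477) = 0.7256 / 2.2127 = 0.3279
c = 91 / 477^0.3279 = 91 / 7.557 = 12.04
A = (380/12.04)^(1/0.3279) ⇒ ln A = ln(31.56)/0.3279 = 10.5263
A = e^10.5263 ≈ 37283 hectares

37000 hectares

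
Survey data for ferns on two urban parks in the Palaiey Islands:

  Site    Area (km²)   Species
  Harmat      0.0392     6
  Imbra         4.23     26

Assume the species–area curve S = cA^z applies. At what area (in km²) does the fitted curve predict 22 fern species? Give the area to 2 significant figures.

z = ln(26/6) / ln(4.23/0.0392) = 1.4663 / 4.6813 = 0.3132
c = 6 / 0.0392^0.3132 = 6 / 0.3626 = 16.55
A = (22/16.55)^(1/0.3132) ⇒ ln A = ln(1.329)/0.3132 = 0.9089
A = e^0.9089 ≈ 2.482 km²

2.5 km²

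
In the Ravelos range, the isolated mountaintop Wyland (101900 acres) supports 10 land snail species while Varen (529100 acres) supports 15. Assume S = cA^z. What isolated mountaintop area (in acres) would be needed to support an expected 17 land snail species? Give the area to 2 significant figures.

z = ln(15/10) / ln(529100/101900) = 0.4055 / 1.6472 = 0.2462
c = 10 / 101900^0.2462 = 10 / 17.09 = 0.5851
A = (17/0.5851)^(1/0.2462) ⇒ ln A = ln(29.06)/0.2462 = 13.6874
A = e^13.6874 ≈ 879759 acres

880000 acres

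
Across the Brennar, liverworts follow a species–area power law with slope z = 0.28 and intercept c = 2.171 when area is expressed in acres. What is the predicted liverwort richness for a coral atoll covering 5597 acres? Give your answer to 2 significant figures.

S = 2.171 × 5597^0.28
ln S = ln 2.171 + 0.28 × ln 5597 = 0.7752 + 0.28 × 8.6300 = 3.1916
S = e^3.1916 ≈ 24.33

24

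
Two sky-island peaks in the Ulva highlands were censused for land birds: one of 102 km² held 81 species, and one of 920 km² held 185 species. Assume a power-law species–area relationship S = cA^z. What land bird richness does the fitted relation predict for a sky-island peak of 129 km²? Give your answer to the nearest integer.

z = ln(185/81) / ln(920/102) = 0.8259 / 2.1994 = 0.3755
c = 81 / 102^0.3755 = 81 / 5.679 = 14.26
S₃ = 14.26 × 129^0.3755 = 14.26 × 6.202 ≈ 88.47

88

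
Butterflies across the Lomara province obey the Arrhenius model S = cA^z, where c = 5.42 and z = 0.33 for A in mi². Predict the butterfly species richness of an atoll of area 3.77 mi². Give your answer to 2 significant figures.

S = 5.42 × 3.77^0.33 = 5.42 × 1.55 ≈ 8.398

8.4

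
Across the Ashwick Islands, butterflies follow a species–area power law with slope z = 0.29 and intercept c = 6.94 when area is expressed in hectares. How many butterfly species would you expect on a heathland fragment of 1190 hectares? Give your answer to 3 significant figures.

S = 6.94 × 1190^0.29
ln S = ln 6.94 + 0.29 × ln 1190 = 1.9373 + 0.29 × 7.0817 = 3.9910
S = e^3.9910 ≈ 54.11

54.1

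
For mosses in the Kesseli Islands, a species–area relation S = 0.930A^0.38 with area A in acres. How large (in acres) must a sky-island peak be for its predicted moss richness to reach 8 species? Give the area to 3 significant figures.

8 = 0.93 × A^0.38  ⇒  A^0.38 = 8/0.93 = 8.602
ln A = ln(8.602) / 0.38 = 2.1520 / 0.38 = 5.6632
A = e^5.6632 ≈ 288.1 acres

288 acres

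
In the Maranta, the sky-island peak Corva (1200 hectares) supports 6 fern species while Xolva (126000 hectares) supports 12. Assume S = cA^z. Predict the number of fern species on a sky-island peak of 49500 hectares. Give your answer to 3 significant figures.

10.4

z = ln(12/6) / ln(126000/1200) = 0.6931 / 4.6540 = 0.1489
c = 6 / 1200^0.1489 = 6 / 2.875 = 2.087
S₃ = 2.087 × 49500^0.1489 = 2.087 × 5.003 ≈ 10.44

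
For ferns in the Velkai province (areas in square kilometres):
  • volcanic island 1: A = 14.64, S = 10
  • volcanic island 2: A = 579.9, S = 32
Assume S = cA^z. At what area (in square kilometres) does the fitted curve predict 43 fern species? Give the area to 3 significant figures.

z = ln(32/10) / ln(579.9/14.64) = 1.1632 / 3.6791 = 0.3162
c = 10 / 14.64^0.3162 = 10 / 2.336 = 4.281
A = (43/4.281)^(1/0.3162) ⇒ ln A = ln(10.05)/0.3162 = 7.2974
A = e^7.2974 ≈ 1476 square kilometres

1480 square kilometres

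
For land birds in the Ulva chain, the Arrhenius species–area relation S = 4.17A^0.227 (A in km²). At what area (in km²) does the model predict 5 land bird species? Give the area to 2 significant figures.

5 = 4.17 × A^0.227  ⇒  A^0.227 = 5/4.17 = 1.199
ln A = ln(1.199) / 0.227 = 0.1815 / 0.227 = 0.7997
A = e^0.7997 ≈ 2.225 km²

2.2 km²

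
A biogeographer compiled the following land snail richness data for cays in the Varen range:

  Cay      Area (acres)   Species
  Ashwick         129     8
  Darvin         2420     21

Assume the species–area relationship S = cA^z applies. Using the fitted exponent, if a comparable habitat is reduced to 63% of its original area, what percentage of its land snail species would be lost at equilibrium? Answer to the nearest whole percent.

14%

z = ln(21/8) / ln(2420/129) = 0.9651 / 2.9317 = 0.3292
S_new/S_old = (A_new/A_old)^z = 0.63^0.3292 = exp(0.3292 × -0.4620) = 0.8589
Fraction lost = 1 − 0.8589 = 0.1411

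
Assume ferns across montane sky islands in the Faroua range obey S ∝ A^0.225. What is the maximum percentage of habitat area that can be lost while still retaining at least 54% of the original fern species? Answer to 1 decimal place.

93.5%

Need (A_new/A_old)^0.225 = 0.54, so A_new/A_old = 0.54^(1/0.225) = 0.54^4.444
ln(A_new/A_old) = ln 0.54 / 0.225 = -0.6162 / 0.225 = -2.7386
A_new/A_old = e^-2.7386 ≈ 0.06466
Fraction that can be lost = 1 − 0.06466 = 0.9353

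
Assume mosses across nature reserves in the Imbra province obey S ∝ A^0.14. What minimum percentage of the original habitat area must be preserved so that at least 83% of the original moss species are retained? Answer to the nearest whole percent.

Need (A_new/A_old)^0.14 = 0.83, so A_new/A_old = 0.83^(1/0.14) = 0.83^7.143
ln(A_new/A_old) = ln 0.83 / 0.14 = -0.1863 / 0.14 = -1.3309
A_new/A_old = e^-1.3309 ≈ 0.2642

26%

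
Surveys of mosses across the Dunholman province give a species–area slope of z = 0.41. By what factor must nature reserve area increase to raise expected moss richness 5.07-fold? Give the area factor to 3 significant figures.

52.4

(A₂/A₁)^0.41 = 5.07, so A₂/A₁ = 5.07^(1/0.41) = 5.07^2.439
ln(A₂/A₁) = ln 5.07 / 0.41 = 1.6233 / 0.41 = 3.9594
A₂/A₁ = e^3.9594 ≈ 52.42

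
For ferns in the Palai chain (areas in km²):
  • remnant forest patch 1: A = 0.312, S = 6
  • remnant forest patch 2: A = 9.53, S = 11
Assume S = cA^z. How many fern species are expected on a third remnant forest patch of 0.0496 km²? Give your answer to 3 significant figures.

4.33

z = ln(11/6) / ln(9.53/0.312) = 0.6061 / 3.4192 = 0.1773
c = 6 / 0.312^0.1773 = 6 / 0.8134 = 7.376
S₃ = 7.376 × 0.0496^0.1773 = 7.376 × 0.5871 ≈ 4.331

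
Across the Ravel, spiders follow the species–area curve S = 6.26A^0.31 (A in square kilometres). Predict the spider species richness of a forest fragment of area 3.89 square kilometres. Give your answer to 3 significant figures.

9.54

S = 6.26 × 3.89^0.31 = 6.26 × 1.524 ≈ 9.538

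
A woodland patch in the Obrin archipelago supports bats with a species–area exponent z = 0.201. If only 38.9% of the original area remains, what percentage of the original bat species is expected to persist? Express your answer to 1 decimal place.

S_new/S_old = (A_new/A_old)^z = 0.389^0.201
= exp(0.201 × ln 0.389) = exp(0.201 × -0.9442) = exp(-0.1898) ≈ 0.8271

82.7%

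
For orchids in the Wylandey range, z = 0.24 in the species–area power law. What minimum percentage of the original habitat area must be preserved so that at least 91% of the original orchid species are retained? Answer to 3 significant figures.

Need (A_new/A_old)^0.24 = 0.91, so A_new/A_old = 0.91^(1/0.24) = 0.91^4.167
ln(A_new/A_old) = ln 0.91 / 0.24 = -0.0943 / 0.24 = -0.3930
A_new/A_old = e^-0.3930 ≈ 0.6751

67.5%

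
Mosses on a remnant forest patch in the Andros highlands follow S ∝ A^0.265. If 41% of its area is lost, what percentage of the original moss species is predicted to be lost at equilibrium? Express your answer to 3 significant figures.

S_new/S_old = (A_new/A_old)^z = 0.59^0.265
= exp(0.265 × ln 0.59) = exp(0.265 × -0.5276) = exp(-0.1398) ≈ 0.8695
Fraction lost = 1 − 0.8695 = 0.1305

13.0%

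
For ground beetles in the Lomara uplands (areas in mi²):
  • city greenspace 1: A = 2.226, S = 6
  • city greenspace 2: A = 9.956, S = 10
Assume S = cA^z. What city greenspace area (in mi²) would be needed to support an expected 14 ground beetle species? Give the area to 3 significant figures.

z = ln(10/6) / ln(9.956/2.226) = 0.5108 / 1.4980 = 0.3410
c = 6 / 2.226^0.3410 = 6 / 1.314 = 4.567
A = (14/4.567)^(1/0.3410) ⇒ ln A = ln(3.065)/0.3410 = 3.2849
A = e^3.2849 ≈ 26.71 mi²

26.7 mi²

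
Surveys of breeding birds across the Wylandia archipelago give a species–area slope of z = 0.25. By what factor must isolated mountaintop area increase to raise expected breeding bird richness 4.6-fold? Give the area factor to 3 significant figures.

(A₂/A₁)^0.25 = 4.6, so A₂/A₁ = 4.6^(1/0.25) = 4.6^4
ln(A₂/A₁) = ln 4.6 / 0.25 = 1.5261 / 0.25 = 6.1042
A₂/A₁ = e^6.1042 ≈ 447.7

448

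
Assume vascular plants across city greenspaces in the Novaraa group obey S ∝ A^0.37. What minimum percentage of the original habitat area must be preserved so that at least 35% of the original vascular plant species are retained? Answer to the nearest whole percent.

6%

Need (A_new/A_old)^0.37 = 0.35, so A_new/A_old = 0.35^(1/0.37) = 0.35^2.703
ln(A_new/A_old) = ln 0.35 / 0.37 = -1.0498 / 0.37 = -2.8374
A_new/A_old = e^-2.8374 ≈ 0.05858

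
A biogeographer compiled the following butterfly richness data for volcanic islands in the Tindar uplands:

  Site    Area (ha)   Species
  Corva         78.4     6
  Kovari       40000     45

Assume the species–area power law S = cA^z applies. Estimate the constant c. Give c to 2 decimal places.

1.47

z = ln(S₂/S₁) / ln(A₂/A₁) = ln(45/6) / ln(40000/78.4) = 2.0149 / 6.2348 = 0.3232
c = S₁ / A₁^z = 6 / 78.4^0.3232 = 6 / 4.094 = 1.465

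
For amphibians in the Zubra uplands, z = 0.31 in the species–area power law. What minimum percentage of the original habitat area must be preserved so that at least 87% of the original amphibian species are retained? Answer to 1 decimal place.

63.8%

Need (A_new/A_old)^0.31 = 0.87, so A_new/A_old = 0.87^(1/0.31) = 0.87^3.226
ln(A_new/A_old) = ln 0.87 / 0.31 = -0.1393 / 0.31 = -0.4492
A_new/A_old = e^-0.4492 ≈ 0.6381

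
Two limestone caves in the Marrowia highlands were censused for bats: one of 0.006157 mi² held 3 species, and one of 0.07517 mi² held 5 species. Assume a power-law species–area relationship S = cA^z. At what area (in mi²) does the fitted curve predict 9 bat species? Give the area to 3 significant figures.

z = ln(5/3) / ln(0.07517/0.006157) = 0.5108 / 2.5022 = 0.2042
c = 3 / 0.006157^0.2042 = 3 / 0.3537 = 8.481
A = (9/8.481)^(1/0.2042) ⇒ ln A = ln(1.061)/0.2042 = 0.2911
A = e^0.2911 ≈ 1.338 mi²

1.34 mi²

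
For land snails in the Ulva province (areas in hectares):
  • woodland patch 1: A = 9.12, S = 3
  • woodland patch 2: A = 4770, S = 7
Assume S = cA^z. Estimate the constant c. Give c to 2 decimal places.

2.22

z = ln(S₂/S₁) / ln(A₂/A₁) = ln(7/3) / ln(4770/9.12) = 0.8473 / 6.2596 = 0.1354
c = S₁ / A₁^z = 3 / 9.12^0.1354 = 3 / 1.349 = 2.224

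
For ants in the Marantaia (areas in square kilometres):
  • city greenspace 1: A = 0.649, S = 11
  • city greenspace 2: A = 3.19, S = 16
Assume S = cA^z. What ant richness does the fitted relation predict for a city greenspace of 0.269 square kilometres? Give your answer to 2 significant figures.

z = ln(16/11) / ln(3.19/0.649) = 0.3747 / 1.5923 = 0.2353
c = 11 / 0.649^0.2353 = 11 / 0.9033 = 12.18
S₃ = 12.18 × 0.269^0.2353 = 12.18 × 0.7342 ≈ 8.941

8.9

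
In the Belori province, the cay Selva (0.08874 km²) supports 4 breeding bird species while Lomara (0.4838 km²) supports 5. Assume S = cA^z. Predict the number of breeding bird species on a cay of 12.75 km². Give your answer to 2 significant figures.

z = ln(5/4) / ln(0.4838/0.08874) = 0.2231 / 1.6960 = 0.1316
c = 4 / 0.08874^0.1316 = 4 / 0.7271 = 5.501
S₃ = 5.501 × 12.75^0.1316 = 5.501 × 1.398 ≈ 7.69

7.7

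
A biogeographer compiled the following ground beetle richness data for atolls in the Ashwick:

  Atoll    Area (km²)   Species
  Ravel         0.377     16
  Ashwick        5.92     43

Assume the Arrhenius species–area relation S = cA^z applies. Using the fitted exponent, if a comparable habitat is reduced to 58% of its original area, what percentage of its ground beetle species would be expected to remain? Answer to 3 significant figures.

82.2%

z = ln(43/16) / ln(5.92/0.377) = 0.9886 / 2.7538 = 0.3590
S_new/S_old = (A_new/A_old)^z = 0.58^0.3590 = exp(0.3590 × -0.5447) = 0.8224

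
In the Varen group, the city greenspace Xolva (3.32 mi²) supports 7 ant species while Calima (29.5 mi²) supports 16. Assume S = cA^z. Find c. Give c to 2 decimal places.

4.45

z = ln(S₂/S₁) / ln(A₂/A₁) = ln(16/7) / ln(29.5/3.32) = 0.8267 / 2.1844 = 0.3784
c = S₁ / A₁^z = 7 / 3.32^0.3784 = 7 / 1.575 = 4.445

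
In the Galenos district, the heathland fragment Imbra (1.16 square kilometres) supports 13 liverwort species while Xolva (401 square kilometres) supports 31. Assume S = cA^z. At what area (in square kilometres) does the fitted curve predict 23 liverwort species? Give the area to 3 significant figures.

z = ln(31/13) / ln(401/1.16) = 0.8690 / 5.8455 = 0.1487
c = 13 / 1.16^0.1487 = 13 / 1.022 = 12.72
A = (23/12.72)^(1/0.1487) ⇒ ln A = ln(1.809)/0.1487 = 3.9862
A = e^3.9862 ≈ 53.85 square kilometres

53.8 square kilometres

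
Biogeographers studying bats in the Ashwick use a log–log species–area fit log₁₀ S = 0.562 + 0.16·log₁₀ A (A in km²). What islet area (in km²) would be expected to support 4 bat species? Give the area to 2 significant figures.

1.8 km²

4 = 3.648 × A^0.16  ⇒  A^0.16 = 4/3.648 = 1.097
ln A = ln(1.097) / 0.16 = 0.0922 / 0.16 = 0.5765
A = e^0.5765 ≈ 1.78 km²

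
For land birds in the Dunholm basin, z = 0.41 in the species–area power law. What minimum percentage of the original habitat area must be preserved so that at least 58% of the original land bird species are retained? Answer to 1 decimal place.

Need (A_new/A_old)^0.41 = 0.58, so A_new/A_old = 0.58^(1/0.41) = 0.58^2.439
ln(A_new/A_old) = ln 0.58 / 0.41 = -0.5447 / 0.41 = -1.3286
A_new/A_old = e^-1.3286 ≈ 0.2648

26.5%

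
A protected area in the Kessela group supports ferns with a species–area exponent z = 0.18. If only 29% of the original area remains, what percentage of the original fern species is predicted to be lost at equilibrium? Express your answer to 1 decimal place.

S_new/S_old = (A_new/A_old)^z = 0.29^0.18
= exp(0.18 × ln 0.29) = exp(0.18 × -1.2379) = exp(-0.2228) ≈ 0.8003
Fraction lost = 1 − 0.8003 = 0.1997

20.0%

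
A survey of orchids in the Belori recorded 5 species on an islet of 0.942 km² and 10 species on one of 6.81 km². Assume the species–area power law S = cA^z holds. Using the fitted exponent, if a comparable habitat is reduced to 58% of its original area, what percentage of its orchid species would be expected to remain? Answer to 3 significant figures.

82.6%

z = ln(10/5) / ln(6.81/0.942) = 0.6931 / 1.9781 = 0.3504
S_new/S_old = (A_new/A_old)^z = 0.58^0.3504 = exp(0.3504 × -0.5447) = 0.8262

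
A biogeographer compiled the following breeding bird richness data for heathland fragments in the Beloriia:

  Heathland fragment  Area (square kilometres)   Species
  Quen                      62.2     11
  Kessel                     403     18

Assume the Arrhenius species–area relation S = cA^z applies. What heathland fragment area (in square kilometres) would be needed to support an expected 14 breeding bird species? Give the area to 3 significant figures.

z = ln(18/11) / ln(403/62.2) = 0.4925 / 1.8686 = 0.2636
c = 11 / 62.2^0.2636 = 11 / 2.97 = 3.704
A = (14/3.704)^(1/0.2636) ⇒ ln A = ln(3.78)/0.2636 = 5.0454
A = e^5.0454 ≈ 155.3 square kilometres

155 square kilometres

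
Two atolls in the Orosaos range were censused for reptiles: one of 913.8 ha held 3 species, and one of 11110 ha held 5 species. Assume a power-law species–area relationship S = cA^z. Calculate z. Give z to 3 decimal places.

Taking logs: ln S = ln c + z ln A, so z = (ln S₂ − ln S₁)/(ln A₂ − ln A₁).
z = ln(5/3) / ln(11110/913.8) = ln(1.667) / ln(12.16) = 0.5108 / 2.4980 = 0.2045

0.204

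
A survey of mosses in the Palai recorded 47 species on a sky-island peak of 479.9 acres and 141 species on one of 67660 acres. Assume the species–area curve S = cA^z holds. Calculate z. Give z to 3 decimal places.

Taking logs: ln S = ln c + z ln A, so z = (ln S₂ − ln S₁)/(ln A₂ − ln A₁).
z = ln(141/47) / ln(67660/479.9) = ln(3) / ln(141) = 1.0986 / 4.9487 = 0.2220

0.222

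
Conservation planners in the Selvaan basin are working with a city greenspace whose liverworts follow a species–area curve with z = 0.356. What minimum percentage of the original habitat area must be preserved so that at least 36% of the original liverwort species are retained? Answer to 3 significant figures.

Need (A_new/A_old)^0.356 = 0.36, so A_new/A_old = 0.36^(1/0.356) = 0.36^2.809
ln(A_new/A_old) = ln 0.36 / 0.356 = -1.0217 / 0.356 = -2.8698
A_new/A_old = e^-2.8698 ≈ 0.05671

5.67%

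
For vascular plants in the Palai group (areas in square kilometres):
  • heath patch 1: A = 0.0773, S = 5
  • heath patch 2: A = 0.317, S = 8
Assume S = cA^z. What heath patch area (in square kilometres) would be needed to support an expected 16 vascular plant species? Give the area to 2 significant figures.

2.5 square kilometres

z = ln(8/5) / ln(0.317/0.0773) = 0.4700 / 1.4112 = 0.3331
c = 5 / 0.0773^0.3331 = 5 / 0.4263 = 11.73
A = (16/11.73)^(1/0.3331) ⇒ ln A = ln(1.364)/0.3331 = 0.9324
A = e^0.9324 ≈ 2.54 square kilometres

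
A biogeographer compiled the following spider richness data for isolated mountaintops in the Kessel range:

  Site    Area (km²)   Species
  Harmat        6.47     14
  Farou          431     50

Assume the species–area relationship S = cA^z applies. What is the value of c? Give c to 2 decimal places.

z = ln(S₂/S₁) / ln(A₂/A₁) = ln(50/14) / ln(431/6.47) = 1.2730 / 4.1989 = 0.3032
c = S₁ / A₁^z = 14 / 6.47^0.3032 = 14 / 1.761 = 7.949

7.95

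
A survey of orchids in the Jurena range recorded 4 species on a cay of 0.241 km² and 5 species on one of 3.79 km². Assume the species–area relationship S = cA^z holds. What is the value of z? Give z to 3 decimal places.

Taking logs: ln S = ln c + z ln A, so z = (ln S₂ − ln S₁)/(ln A₂ − ln A₁).
z = ln(5/4) / ln(3.79/0.241) = ln(1.25) / ln(15.73) = 0.2231 / 2.7553 = 0.0810

0.081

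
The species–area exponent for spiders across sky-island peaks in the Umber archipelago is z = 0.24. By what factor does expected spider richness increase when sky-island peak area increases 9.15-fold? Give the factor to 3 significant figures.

S₂/S₁ = (A₂/A₁)^z = 9.15^0.24
ln(S₂/S₁) = 0.24 × ln 9.15 = 0.24 × 2.2138 = 0.5313
S₂/S₁ = e^0.5313 ≈ 1.701

1.70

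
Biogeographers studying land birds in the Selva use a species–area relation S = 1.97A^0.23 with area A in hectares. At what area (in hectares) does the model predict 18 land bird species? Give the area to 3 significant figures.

18 = 1.97 × A^0.23  ⇒  A^0.23 = 18/1.97 = 9.137
ln A = ln(9.137) / 0.23 = 2.2123 / 0.23 = 9.6189
A = e^9.6189 ≈ 15046 hectares

15000 hectares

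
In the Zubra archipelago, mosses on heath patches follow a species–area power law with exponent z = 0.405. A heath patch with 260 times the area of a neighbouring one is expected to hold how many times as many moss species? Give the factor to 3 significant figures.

S₂/S₁ = (A₂/A₁)^z = 260^0.405
ln(S₂/S₁) = 0.405 × ln 260 = 0.405 × 5.5607 = 2.2521
S₂/S₁ = e^2.2521 ≈ 9.507

9.51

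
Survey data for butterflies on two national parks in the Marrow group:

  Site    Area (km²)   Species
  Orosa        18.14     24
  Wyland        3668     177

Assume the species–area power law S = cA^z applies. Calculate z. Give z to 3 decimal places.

0.376

Taking logs: ln S = ln c + z ln A, so z = (ln S₂ − ln S₁)/(ln A₂ − ln A₁).
z = ln(177/24) / ln(3668/18.14) = ln(7.375) / ln(202.2) = 1.9981 / 5.3093 = 0.3763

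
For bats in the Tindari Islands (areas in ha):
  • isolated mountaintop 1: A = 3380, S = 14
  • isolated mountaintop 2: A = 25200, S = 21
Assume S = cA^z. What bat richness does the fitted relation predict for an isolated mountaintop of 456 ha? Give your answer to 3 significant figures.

9.34

z = ln(21/14) / ln(25200/3380) = 0.4055 / 2.0090 = 0.2018
c = 14 / 3380^0.2018 = 14 / 5.155 = 2.716
S₃ = 2.716 × 456^0.2018 = 2.716 × 3.441 ≈ 9.344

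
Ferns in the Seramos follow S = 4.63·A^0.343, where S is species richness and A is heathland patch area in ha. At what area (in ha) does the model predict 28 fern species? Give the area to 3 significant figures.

28 = 4.63 × A^0.343  ⇒  A^0.343 = 28/4.63 = 6.048
ln A = ln(6.048) / 0.343 = 1.7996 / 0.343 = 5.2468
A = e^5.2468 ≈ 190 ha

190 ha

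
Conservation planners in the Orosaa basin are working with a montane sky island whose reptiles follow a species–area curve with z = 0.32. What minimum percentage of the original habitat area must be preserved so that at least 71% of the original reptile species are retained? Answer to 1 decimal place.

Need (A_new/A_old)^0.32 = 0.71, so A_new/A_old = 0.71^(1/0.32) = 0.71^3.125
ln(A_new/A_old) = ln 0.71 / 0.32 = -0.3425 / 0.32 = -1.0703
A_new/A_old = e^-1.0703 ≈ 0.3429

34.3%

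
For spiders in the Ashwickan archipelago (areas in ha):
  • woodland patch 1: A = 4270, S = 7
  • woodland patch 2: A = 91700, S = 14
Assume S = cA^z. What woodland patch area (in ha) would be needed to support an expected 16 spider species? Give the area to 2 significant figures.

z = ln(14/7) / ln(91700/4270) = 0.6931 / 3.0669 = 0.2260
c = 7 / 4270^0.2260 = 7 / 6.615 = 1.058
A = (16/1.058)^(1/0.2260) ⇒ ln A = ln(15.12)/0.2260 = 12.0171
A = e^12.0171 ≈ 165562 ha

170000 ha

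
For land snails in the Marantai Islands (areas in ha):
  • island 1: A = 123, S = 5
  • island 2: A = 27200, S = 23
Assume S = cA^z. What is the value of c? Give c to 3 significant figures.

z = ln(S₂/S₁) / ln(A₂/A₁) = ln(23/5) / ln(27200/123) = 1.5261 / 5.3988 = 0.2827
c = S₁ / A₁^z = 5 / 123^0.2827 = 5 / 3.897 = 1.283

1.28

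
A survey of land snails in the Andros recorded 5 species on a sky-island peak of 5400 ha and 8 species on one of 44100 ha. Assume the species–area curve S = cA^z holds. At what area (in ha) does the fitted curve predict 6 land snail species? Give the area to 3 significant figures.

z = ln(8/5) / ln(44100/5400) = 0.4700 / 2.1001 = 0.2238
c = 5 / 5400^0.2238 = 5 / 6.844 = 0.7305
A = (6/0.7305)^(1/0.2238) ⇒ ln A = ln(8.213)/0.2238 = 9.4088
A = e^9.4088 ≈ 12195 ha

12200 ha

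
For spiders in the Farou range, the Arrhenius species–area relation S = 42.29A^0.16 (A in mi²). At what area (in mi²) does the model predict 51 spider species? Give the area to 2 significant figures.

3.2 mi²

51 = 42.29 × A^0.16  ⇒  A^0.16 = 51/42.29 = 1.206
ln A = ln(1.206) / 0.16 = 0.1873 / 0.16 = 1.1705
A = e^1.1705 ≈ 3.224 mi²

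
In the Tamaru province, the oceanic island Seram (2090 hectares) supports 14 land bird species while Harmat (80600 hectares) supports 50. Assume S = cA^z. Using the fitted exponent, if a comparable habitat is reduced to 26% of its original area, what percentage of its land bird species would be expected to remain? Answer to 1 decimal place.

62.5%

z = ln(50/14) / ln(80600/2090) = 1.2730 / 3.6523 = 0.3485
S_new/S_old = (A_new/A_old)^z = 0.26^0.3485 = exp(0.3485 × -1.3471) = 0.6253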